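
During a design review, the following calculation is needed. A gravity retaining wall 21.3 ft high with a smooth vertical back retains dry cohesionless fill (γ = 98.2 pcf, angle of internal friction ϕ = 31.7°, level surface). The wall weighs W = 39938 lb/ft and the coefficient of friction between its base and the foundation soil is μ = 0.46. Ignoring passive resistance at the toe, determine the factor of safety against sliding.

2.65

K_a = tan²(45° − 31.7°/2) = 0.3111.
P_a = ½K_aγH² = 0.5×0.3111×98.2×21.3² = 6929 lb/ft, acting at H/3 = 7.100 ft above the base.
FS_sliding = μW / P_a = 0.46×39938 / 6929 = 2.651.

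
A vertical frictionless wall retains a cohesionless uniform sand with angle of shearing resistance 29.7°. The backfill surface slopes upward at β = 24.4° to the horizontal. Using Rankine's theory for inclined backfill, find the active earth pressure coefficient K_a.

0.490

K_a = cos β · (cos β − √(cos²β − cos²φ)) / (cos β + √(cos²β − cos²φ)).
cos β = 0.9107, cos φ = 0.8686, √(cos²β − cos²φ) = 0.2735.
K_a = 0.9107 × (0.9107 − 0.2735)/(0.9107 + 0.2735) = 0.4900.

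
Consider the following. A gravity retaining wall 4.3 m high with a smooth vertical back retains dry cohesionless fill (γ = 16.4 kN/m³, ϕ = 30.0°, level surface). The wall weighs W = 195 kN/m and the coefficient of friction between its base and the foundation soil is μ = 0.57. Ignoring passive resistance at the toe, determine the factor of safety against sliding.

K_a = tan²(45° − 30.0°/2) = 0.3333.
P_a = ½K_aγH² = 0.5×0.3333×16.4×4.3² = 50.54 kN/m, acting at H/3 = 1.433 m above the base.
FS_sliding = μW / P_a = 0.57×195 / 50.54 = 2.199.

2.20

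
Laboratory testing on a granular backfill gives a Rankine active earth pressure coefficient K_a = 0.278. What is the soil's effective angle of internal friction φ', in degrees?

34.4°

K_a = tan²(45° − φ/2) ⇒ 45° − φ/2 = arctan(√0.278) = 27.80°.
φ = 2(45° − 27.80°) = 34.40°.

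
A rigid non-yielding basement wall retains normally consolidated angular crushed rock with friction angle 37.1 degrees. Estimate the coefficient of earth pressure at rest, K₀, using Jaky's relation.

0.397

K₀ = 1 − sin φ' = 1 − sin 37.1° = 0.3968.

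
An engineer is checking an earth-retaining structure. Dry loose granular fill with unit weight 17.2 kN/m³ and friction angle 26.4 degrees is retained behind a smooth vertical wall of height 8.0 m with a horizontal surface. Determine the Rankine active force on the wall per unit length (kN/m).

K_a = tan²(45° − φ/2) = 0.3844.
P_a = ½ K_a γ H² = 0.5 × 0.3844 × 17.2 × 8.0² = 211.6 kN/m.

212 kN/m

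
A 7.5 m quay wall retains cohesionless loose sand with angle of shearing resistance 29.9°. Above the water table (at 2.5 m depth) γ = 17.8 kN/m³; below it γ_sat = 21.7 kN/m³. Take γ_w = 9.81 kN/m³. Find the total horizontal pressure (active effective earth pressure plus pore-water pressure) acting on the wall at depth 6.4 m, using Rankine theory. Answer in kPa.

68.7 kPa

K_a = (1 − sin φ)/(1 + sin φ) = 0.3347.
γ' = 21.7 − 9.81 = 11.89 kN/m³.
Effective vertical stress at 6.4 m: σ'_v = 17.8×2.5 + 11.89×3.90 = 90.87 kPa.
σ'_h = K_a σ'_v = 0.3347 × 90.87 = 30.41 kPa; u = γ_w × 3.90 = 38.26 kPa.
Total σ_h = 30.41 + 38.26 = 68.67 kPa.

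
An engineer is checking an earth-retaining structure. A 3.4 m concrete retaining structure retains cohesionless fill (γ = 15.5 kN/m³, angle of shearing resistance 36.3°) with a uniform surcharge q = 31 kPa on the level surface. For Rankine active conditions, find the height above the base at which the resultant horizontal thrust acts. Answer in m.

K_a = 0.2563.
Triangular part P₁ = ½K_aγH² = 22.96 at H/3 = 1.133 m; rectangular part P₂ = K_a q H = 27.01 at H/2 = 1.700 m.
ȳ = (P₁·1.133 + P₂·1.700)/(P₁+P₂) = 1.440 m.

1.44 m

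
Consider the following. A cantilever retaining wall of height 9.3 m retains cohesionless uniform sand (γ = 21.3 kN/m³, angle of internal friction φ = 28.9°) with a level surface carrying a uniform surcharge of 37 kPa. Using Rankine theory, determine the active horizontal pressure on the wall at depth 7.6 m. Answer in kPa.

69.3 kPa

K_a = (1 − sin φ)/(1 + sin φ) = 0.3484.
σ_v = γz + q = 21.3 × 7.6 + 37 = 198.9 kPa.
σ_h = K_a σ_v = 0.3484 × 198.9 = 69.28 kPa.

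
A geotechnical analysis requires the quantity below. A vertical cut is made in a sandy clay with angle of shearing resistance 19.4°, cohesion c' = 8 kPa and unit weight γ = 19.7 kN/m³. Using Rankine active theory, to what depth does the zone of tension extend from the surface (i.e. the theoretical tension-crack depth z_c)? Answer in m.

1.15 m

K_a = tan²(45° − 19.4°/2) = 0.5013; √K_a = 0.7080.
The active pressure is zero where K_a γ z = 2c√K_a, so z_c = 2c/(γ√K_a) = 2×8/(19.7×0.7080) = 1.147 m.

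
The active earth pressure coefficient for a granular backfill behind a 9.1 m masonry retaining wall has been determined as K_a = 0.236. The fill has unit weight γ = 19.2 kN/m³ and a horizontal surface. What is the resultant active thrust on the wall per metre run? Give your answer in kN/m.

P = ½ K_a γ H² = 0.5 × 0.236 × 19.2 × 9.1² = 187.6 kN/m.

188 kN/m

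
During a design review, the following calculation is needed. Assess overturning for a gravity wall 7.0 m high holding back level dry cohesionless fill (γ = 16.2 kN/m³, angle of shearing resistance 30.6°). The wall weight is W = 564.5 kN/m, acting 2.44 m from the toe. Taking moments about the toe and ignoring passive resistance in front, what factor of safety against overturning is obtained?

4.57

K_a = tan²(45° − 30.6°/2) = 0.3253.
P_a = ½K_aγH² = 0.5×0.3253×16.2×7.0² = 129.1 kN/m, acting at H/3 = 2.333 m above the base.
Overturning moment M_o = P_a × H/3 = 129.1 × 2.333 = 301.3.
Resisting moment M_r = W × 2.44 = 564.5 × 2.44 = 1377.
FS_overturning = M_r/M_o = 1377/301.3 = 4.571.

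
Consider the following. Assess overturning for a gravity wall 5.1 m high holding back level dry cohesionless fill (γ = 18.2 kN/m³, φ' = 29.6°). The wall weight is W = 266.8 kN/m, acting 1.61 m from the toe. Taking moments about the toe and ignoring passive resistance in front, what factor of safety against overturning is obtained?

3.15

K_a = tan²(45° − 29.6°/2) = 0.3387.
P_a = ½K_aγH² = 0.5×0.3387×18.2×5.1² = 80.18 kN/m, acting at H/3 = 1.700 m above the base.
Overturning moment M_o = P_a × H/3 = 80.18 × 1.700 = 136.3.
Resisting moment M_r = W × 1.61 = 266.8 × 1.61 = 429.5.
FS_overturning = M_r/M_o = 429.5/136.3 = 3.151.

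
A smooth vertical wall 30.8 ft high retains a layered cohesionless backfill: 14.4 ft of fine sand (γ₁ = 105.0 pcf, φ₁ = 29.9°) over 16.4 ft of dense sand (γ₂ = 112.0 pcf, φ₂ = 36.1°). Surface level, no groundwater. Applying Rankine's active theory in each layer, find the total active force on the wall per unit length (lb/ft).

K_a1 = tan²(45°−29.9°/2) = 0.3347; K_a2 = tan²(45°−36.1°/2) = 0.2585.
Layer 1: σ at base = K_a1 γ₁ h₁ = 506.0 psf; P₁ = ½×506.0×14.4 = 3643.
Layer 2: σ_v at top = γ₁h₁ = 1512; σ_h top = K_a2×1512 = 390.8; σ_h base = K_a2×(1512+112.0×16.4) = 865.7.
P₂ = ½(390.8+865.7)×16.4 = 10300. Total P_a = 3643+10300 = 13950 lb/ft.

13900 lb/ft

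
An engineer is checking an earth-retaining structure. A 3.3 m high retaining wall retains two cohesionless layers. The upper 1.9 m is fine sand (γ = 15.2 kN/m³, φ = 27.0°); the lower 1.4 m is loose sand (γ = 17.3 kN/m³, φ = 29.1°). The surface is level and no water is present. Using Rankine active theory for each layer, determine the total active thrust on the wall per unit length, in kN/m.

K_a1 = tan²(45°−27.0°/2) = 0.3755; K_a2 = tan²(45°−29.1°/2) = 0.3456.
Layer 1: σ at base = K_a1 γ₁ h₁ = 10.85 kPa; P₁ = ½×10.85×1.9 = 10.30.
Layer 2: σ_v at top = γ₁h₁ = 28.88; σ_h top = K_a2×28.88 = 9.981; σ_h base = K_a2×(28.88+17.3×1.4) = 18.35.
P₂ = ½(9.981+18.35)×1.4 = 19.83. Total P_a = 10.30+19.83 = 30.14 kN/m.

30.1 kN/m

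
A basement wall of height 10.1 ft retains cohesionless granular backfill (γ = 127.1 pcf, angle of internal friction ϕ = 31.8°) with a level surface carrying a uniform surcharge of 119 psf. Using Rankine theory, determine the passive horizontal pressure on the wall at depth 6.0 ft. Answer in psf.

2850 psf

K_p = (1 + sin φ)/(1 − sin φ) = 3.228.
σ_v = γz + q = 127.1 × 6.0 + 119 = 881.6 psf.
σ_h = K_p σ_v = 3.228 × 881.6 = 2846 psf.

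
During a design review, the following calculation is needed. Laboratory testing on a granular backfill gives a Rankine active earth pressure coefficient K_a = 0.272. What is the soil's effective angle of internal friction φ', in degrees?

K_a = tan²(45° − φ/2) ⇒ 45° − φ/2 = arctan(√0.272) = 27.54°.
φ = 2(45° − 27.54°) = 34.91°.

34.9°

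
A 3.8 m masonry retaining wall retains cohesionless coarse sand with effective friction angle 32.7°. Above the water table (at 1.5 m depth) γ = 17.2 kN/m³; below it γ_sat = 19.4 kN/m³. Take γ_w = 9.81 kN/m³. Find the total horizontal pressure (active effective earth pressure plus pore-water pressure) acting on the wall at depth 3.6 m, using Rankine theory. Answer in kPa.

K_a = (1 − sin φ)/(1 + sin φ) = 0.2985.
γ' = 19.4 − 9.81 = 9.590 kN/m³.
Effective vertical stress at 3.6 m: σ'_v = 17.2×1.5 + 9.590×2.10 = 45.94 kPa.
σ'_h = K_a σ'_v = 0.2985 × 45.94 = 13.71 kPa; u = γ_w × 2.10 = 20.60 kPa.
Total σ_h = 13.71 + 20.60 = 34.31 kPa.

34.3 kPa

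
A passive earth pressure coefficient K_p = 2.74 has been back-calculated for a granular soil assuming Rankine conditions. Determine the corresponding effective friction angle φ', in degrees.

27.7°

K_p = (1+sin φ)/(1−sin φ) ⇒ sin φ = (K_p − 1)/(K_p + 1) = 0.4652.
φ = arcsin(0.4652) = 27.73°.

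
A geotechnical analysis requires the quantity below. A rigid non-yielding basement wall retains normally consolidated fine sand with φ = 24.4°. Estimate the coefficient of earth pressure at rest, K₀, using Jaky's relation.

0.587

K₀ = 1 − sin φ' = 1 − sin 24.4° = 0.5869.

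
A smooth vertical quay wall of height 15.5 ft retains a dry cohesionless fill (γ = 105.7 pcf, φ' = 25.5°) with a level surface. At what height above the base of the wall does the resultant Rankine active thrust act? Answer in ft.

K_a = 0.3981.
The pressure distribution is triangular, so the resultant acts at H/3 above the base = 15.5/3 = 5.167 ft.

5.17 ft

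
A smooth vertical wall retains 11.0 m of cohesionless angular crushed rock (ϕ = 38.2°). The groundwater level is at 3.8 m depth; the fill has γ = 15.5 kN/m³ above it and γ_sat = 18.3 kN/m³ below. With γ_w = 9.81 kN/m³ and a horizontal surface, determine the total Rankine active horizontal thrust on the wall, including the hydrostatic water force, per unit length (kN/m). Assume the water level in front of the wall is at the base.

433 kN/m

K_a = tan²(45° − φ/2) = 0.2358.
γ' = 18.3 − 9.81 = 8.490 kN/m³. Depth below WT = 7.2 m.
σ'_h at WT = K_a γ d_w = 13.89 kPa; at base = 13.89 + K_a γ' × 7.2 = 28.30 kPa.
P₁ (0–3.8 m) = ½×13.89×3.8 = 26.39. P₂ (3.8–11.0 m) = ½(13.89+28.30)×7.2 = 151.9.
P_w = ½ γ_w h₂² = 0.5×9.81×7.2² = 254.3. Total = 26.39+151.9+254.3 = 432.5 kN/m.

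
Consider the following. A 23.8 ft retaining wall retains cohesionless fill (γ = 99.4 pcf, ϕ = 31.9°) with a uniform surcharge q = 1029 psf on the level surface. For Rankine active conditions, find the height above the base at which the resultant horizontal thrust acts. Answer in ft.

9.78 ft

K_a = 0.3085.
Triangular part P₁ = ½K_aγH² = 8686 at H/3 = 7.933 ft; rectangular part P₂ = K_a q H = 7556 at H/2 = 11.90 ft.
ȳ = (P₁·7.933 + P₂·11.90)/(P₁+P₂) = 9.779 ft.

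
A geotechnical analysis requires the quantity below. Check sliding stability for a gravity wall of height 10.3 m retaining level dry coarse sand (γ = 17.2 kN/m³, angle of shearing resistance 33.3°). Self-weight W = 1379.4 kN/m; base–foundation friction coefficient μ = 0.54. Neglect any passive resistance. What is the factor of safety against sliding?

K_a = tan²(45° − 33.3°/2) = 0.2911.
P_a = ½K_aγH² = 0.5×0.2911×17.2×10.3² = 265.6 kN/m, acting at H/3 = 3.433 m above the base.
FS_sliding = μW / P_a = 0.54×1379.4 / 265.6 = 2.804.

2.80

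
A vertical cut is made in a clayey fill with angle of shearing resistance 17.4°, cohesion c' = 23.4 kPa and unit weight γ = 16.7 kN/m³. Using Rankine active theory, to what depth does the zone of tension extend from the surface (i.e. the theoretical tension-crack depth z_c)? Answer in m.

K_a = tan²(45° − 17.4°/2) = 0.5396; √K_a = 0.7346.
The active pressure is zero where K_a γ z = 2c√K_a, so z_c = 2c/(γ√K_a) = 2×23.4/(16.7×0.7346) = 3.815 m.

3.81 m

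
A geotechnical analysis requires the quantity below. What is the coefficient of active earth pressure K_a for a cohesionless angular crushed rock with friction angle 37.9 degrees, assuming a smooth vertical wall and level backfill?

K_a = (1 − sin φ)/(1 + sin φ) = (1 − sin 37.9°)/(1 + sin 37.9°) = 0.2389.

0.239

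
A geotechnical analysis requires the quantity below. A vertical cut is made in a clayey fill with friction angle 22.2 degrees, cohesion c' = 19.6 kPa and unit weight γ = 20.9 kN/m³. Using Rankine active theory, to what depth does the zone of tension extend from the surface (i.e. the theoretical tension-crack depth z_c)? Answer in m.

K_a = tan²(45° − 22.2°/2) = 0.4515; √K_a = 0.6720.
The active pressure is zero where K_a γ z = 2c√K_a, so z_c = 2c/(γ√K_a) = 2×19.6/(20.9×0.6720) = 2.791 m.

2.79 m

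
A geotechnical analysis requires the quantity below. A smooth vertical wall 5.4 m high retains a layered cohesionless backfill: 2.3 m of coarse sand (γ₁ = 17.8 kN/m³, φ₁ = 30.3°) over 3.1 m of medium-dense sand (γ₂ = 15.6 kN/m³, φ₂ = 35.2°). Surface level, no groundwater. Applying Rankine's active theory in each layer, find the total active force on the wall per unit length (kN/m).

69.7 kN/m

K_a1 = tan²(45°−30.3°/2) = 0.3293; K_a2 = tan²(45°−35.2°/2) = 0.2687.
Layer 1: σ at base = K_a1 γ₁ h₁ = 13.48 kPa; P₁ = ½×13.48×2.3 = 15.50.
Layer 2: σ_v at top = γ₁h₁ = 40.94; σ_h top = K_a2×40.94 = 11.00; σ_h base = K_a2×(40.94+15.6×3.1) = 23.99.
P₂ = ½(11.00+23.99)×3.1 = 54.24. Total P_a = 15.50+54.24 = 69.75 kN/m.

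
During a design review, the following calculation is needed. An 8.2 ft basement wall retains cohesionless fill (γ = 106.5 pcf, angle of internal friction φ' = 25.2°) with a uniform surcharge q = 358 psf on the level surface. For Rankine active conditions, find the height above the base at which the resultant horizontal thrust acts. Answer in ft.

K_a = 0.4027.
Triangular part P₁ = ½K_aγH² = 1442 at H/3 = 2.733 ft; rectangular part P₂ = K_a q H = 1182 at H/2 = 4.100 ft.
ȳ = (P₁·2.733 + P₂·4.100)/(P₁+P₂) = 3.349 ft.

3.35 ft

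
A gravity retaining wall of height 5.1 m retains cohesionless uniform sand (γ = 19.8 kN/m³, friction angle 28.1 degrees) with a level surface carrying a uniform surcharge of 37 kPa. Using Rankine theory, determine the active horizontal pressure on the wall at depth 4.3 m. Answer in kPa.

K_a = (1 − sin φ)/(1 + sin φ) = 0.3596.
σ_v = γz + q = 19.8 × 4.3 + 37 = 122.1 kPa.
σ_h = K_a σ_v = 0.3596 × 122.1 = 43.92 kPa.

43.9 kPa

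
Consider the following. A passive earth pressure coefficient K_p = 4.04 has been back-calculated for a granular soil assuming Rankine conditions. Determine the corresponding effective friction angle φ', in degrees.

37.1°

K_p = (1+sin φ)/(1−sin φ) ⇒ sin φ = (K_p − 1)/(K_p + 1) = 0.6032.
φ = arcsin(0.6032) = 37.10°.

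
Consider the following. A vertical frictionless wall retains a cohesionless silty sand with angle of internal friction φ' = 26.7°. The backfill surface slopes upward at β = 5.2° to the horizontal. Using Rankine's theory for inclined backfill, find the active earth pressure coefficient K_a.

0.385

K_a = cos β · (cos β − √(cos²β − cos²φ)) / (cos β + √(cos²β − cos²φ)).
cos β = 0.9959, cos φ = 0.8934, √(cos²β − cos²φ) = 0.4401.
K_a = 0.9959 × (0.9959 − 0.4401)/(0.9959 + 0.4401) = 0.3855.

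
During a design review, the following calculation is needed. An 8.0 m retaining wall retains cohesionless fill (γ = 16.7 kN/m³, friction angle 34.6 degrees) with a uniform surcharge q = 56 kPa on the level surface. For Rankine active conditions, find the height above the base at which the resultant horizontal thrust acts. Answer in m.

K_a = 0.2756.
Triangular part P₁ = ½K_aγH² = 147.3 at H/3 = 2.667 m; rectangular part P₂ = K_a q H = 123.5 at H/2 = 4.000 m.
ȳ = (P₁·2.667 + P₂·4.000)/(P₁+P₂) = 3.275 m.

3.27 m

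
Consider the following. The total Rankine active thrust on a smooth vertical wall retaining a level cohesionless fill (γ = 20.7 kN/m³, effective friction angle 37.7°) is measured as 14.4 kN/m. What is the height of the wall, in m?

2.40 m

K_a = 0.2411. P_a = ½ K_a γ H² ⇒ H = √(2P_a/(K_a γ)).
H = √(2×14.4/(0.2411×20.7)) = 2.402 m.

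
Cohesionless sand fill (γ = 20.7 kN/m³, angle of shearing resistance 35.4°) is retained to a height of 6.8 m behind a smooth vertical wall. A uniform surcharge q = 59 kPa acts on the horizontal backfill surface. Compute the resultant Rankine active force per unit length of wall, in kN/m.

K_a = tan²(45° − φ/2) = 0.2664.
Soil triangle: ½ K_a γ H² = 0.5×0.2664×20.7×6.8² = 127.5 kN/m.
Surcharge rectangle: K_a q H = 0.2664×59×6.8 = 106.9 kN/m.
Total = 127.5 + 106.9 = 234.4 kN/m.

234 kN/m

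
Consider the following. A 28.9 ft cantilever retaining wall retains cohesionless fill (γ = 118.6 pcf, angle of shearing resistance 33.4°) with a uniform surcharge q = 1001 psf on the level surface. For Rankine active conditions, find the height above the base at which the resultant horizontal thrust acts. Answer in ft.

K_a = 0.2899.
Triangular part P₁ = ½K_aγH² = 14360 at H/3 = 9.633 ft; rectangular part P₂ = K_a q H = 8387 at H/2 = 14.45 ft.
ȳ = (P₁·9.633 + P₂·14.45)/(P₁+P₂) = 11.41 ft.

11.4 ft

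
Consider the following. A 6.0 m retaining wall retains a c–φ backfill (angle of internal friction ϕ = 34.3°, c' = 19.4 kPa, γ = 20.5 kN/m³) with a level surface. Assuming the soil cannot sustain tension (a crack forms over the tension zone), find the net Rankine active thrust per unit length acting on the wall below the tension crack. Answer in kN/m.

K_a = 0.2792; √K_a = 0.5284.
Tension-crack depth z_c = 2c/(γ√K_a) = 2×19.4/(20.5×0.5284) = 3.582 m.
σ_a at base = K_a γ H − 2c√K_a = 0.2792×20.5×6.0 − 2×19.4×0.5284 = 13.84 kPa.
P_a = ½ × 13.84 × (H − z_c) = 0.5×13.84×2.418 = 16.73 kN/m.

16.7 kN/m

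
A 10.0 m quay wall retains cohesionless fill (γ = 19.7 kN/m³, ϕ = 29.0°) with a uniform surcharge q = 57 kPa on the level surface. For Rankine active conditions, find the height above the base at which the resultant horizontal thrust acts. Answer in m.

K_a = 0.3470.
Triangular part P₁ = ½K_aγH² = 341.8 at H/3 = 3.333 m; rectangular part P₂ = K_a q H = 197.8 at H/2 = 5.000 m.
ȳ = (P₁·3.333 + P₂·5.000)/(P₁+P₂) = 3.944 m.

3.94 m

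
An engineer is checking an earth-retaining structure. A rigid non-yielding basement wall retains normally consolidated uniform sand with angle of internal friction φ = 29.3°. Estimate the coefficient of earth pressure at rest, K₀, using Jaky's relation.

0.511

K₀ = 1 − sin φ' = 1 − sin 29.3° = 0.5106.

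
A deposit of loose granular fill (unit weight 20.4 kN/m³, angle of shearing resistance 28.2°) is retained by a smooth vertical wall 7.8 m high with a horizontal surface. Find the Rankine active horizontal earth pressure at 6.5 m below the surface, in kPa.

K_a = (1 − sin φ)/(1 + sin φ) = 0.3582.
σ_h = K_a γ z = 0.3582 × 20.4 × 6.5 = 47.50 kPa.

47.5 kPa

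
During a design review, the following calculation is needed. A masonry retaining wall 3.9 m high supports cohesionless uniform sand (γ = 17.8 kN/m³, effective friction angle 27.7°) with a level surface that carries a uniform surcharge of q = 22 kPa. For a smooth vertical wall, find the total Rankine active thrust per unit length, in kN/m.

K_a = tan²(45° − φ/2) = 0.3653.
Soil triangle: ½ K_a γ H² = 0.5×0.3653×17.8×3.9² = 49.46 kN/m.
Surcharge rectangle: K_a q H = 0.3653×22×3.9 = 31.35 kN/m.
Total = 49.46 + 31.35 = 80.80 kN/m.

80.8 kN/m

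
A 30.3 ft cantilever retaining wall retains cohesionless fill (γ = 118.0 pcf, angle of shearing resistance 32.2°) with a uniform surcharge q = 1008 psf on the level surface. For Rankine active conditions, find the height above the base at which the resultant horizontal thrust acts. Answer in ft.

K_a = 0.3047.
Triangular part P₁ = ½K_aγH² = 16510 at H/3 = 10.10 ft; rectangular part P₂ = K_a q H = 9307 at H/2 = 15.15 ft.
ȳ = (P₁·10.10 + P₂·15.15)/(P₁+P₂) = 11.92 ft.

11.9 ft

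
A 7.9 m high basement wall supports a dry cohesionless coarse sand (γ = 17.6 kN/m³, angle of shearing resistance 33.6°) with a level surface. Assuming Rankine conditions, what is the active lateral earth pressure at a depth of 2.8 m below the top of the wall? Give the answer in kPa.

K_a = (1 − sin φ)/(1 + sin φ) = 0.2875.
σ_h = K_a γ z = 0.2875 × 17.6 × 2.8 = 14.17 kPa.

14.2 kPa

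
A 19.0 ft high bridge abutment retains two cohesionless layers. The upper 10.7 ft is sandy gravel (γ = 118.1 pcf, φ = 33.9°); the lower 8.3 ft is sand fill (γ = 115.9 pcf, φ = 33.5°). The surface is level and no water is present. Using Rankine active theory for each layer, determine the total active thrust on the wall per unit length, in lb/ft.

K_a1 = tan²(45°−33.9°/2) = 0.2839; K_a2 = tan²(45°−33.5°/2) = 0.2887.
Layer 1: σ at base = K_a1 γ₁ h₁ = 358.8 psf; P₁ = ½×358.8×10.7 = 1919.
Layer 2: σ_v at top = γ₁h₁ = 1264; σ_h top = K_a2×1264 = 364.8; σ_h base = K_a2×(1264+115.9×8.3) = 642.6.
P₂ = ½(364.8+642.6)×8.3 = 4181. Total P_a = 1919+4181 = 6100 lb/ft.

6100 lb/ft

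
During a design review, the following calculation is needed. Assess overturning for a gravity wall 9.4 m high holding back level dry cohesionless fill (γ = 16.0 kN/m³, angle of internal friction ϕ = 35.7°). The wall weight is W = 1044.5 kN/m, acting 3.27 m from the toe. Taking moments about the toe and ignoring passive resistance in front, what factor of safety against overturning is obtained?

K_a = tan²(45° − 35.7°/2) = 0.2630.
P_a = ½K_aγH² = 0.5×0.2630×16.0×9.4² = 185.9 kN/m, acting at H/3 = 3.133 m above the base.
Overturning moment M_o = P_a × H/3 = 185.9 × 3.133 = 582.5.
Resisting moment M_r = W × 3.27 = 1044.5 × 3.27 = 3416.
FS_overturning = M_r/M_o = 3416/582.5 = 5.864.

5.86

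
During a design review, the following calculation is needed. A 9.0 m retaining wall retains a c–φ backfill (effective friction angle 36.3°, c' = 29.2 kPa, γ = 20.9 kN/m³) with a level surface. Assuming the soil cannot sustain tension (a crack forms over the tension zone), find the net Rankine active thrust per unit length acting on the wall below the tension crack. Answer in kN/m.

32.4 kN/m

K_a = 0.2563; √K_a = 0.5062.
Tension-crack depth z_c = 2c/(γ√K_a) = 2×29.2/(20.9×0.5062) = 5.520 m.
σ_a at base = K_a γ H − 2c√K_a = 0.2563×20.9×9.0 − 2×29.2×0.5062 = 18.64 kPa.
P_a = ½ × 18.64 × (H − z_c) = 0.5×18.64×3.480 = 32.44 kN/m.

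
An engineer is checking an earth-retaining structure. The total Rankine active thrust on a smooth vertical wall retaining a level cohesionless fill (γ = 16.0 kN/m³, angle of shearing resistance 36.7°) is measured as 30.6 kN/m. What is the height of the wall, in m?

3.90 m

K_a = 0.2519. P_a = ½ K_a γ H² ⇒ H = √(2P_a/(K_a γ)).
H = √(2×30.6/(0.2519×16.0)) = 3.897 m.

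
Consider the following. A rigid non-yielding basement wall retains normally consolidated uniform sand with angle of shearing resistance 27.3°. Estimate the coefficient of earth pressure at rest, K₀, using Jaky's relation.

K₀ = 1 − sin φ' = 1 − sin 27.3° = 0.5414.

0.541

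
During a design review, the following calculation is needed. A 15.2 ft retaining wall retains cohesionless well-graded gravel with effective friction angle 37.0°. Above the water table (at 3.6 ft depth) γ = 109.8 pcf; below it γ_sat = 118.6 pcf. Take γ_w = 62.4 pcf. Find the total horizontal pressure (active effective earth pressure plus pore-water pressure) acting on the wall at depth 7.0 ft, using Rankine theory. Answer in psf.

K_a = (1 − sin φ)/(1 + sin φ) = 0.2486.
γ' = 118.6 − 62.4 = 56.20 pcf.
Effective vertical stress at 7.0 ft: σ'_v = 109.8×3.6 + 56.20×3.40 = 586.4 psf.
σ'_h = K_a σ'_v = 0.2486 × 586.4 = 145.8 psf; u = γ_w × 3.40 = 212.2 psf.
Total σ_h = 145.8 + 212.2 = 357.9 psf.

358 psf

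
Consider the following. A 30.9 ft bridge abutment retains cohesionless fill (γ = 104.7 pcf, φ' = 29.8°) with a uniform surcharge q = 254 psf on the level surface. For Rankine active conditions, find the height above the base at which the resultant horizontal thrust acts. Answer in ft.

11.0 ft

K_a = 0.3360.
Triangular part P₁ = ½K_aγH² = 16800 at H/3 = 10.30 ft; rectangular part P₂ = K_a q H = 2637 at H/2 = 15.45 ft.
ȳ = (P₁·10.30 + P₂·15.45)/(P₁+P₂) = 11.00 ft.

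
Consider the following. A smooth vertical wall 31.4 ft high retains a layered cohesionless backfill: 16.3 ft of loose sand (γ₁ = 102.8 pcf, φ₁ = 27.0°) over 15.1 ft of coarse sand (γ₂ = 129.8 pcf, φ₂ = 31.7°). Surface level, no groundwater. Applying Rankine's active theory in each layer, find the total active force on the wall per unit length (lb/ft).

K_a1 = tan²(45°−27.0°/2) = 0.3755; K_a2 = tan²(45°−31.7°/2) = 0.3111.
Layer 1: σ at base = K_a1 γ₁ h₁ = 629.2 psf; P₁ = ½×629.2×16.3 = 5128.
Layer 2: σ_v at top = γ₁h₁ = 1676; σ_h top = K_a2×1676 = 521.2; σ_h base = K_a2×(1676+129.8×15.1) = 1131.
P₂ = ½(521.2+1131)×15.1 = 12470. Total P_a = 5128+12470 = 17600 lb/ft.

17600 lb/ft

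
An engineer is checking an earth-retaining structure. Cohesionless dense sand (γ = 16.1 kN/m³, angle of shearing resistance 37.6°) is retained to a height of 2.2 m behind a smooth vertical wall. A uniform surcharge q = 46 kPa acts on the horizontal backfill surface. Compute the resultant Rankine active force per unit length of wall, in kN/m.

33.9 kN/m

K_a = tan²(45° − φ/2) = 0.2421.
Soil triangle: ½ K_a γ H² = 0.5×0.2421×16.1×2.2² = 9.434 kN/m.
Surcharge rectangle: K_a q H = 0.2421×46×2.2 = 24.50 kN/m.
Total = 9.434 + 24.50 = 33.94 kN/m.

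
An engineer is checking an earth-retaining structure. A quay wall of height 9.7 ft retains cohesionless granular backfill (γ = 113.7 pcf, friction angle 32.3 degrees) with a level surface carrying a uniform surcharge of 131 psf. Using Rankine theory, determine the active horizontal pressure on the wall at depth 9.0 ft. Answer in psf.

K_a = (1 − sin φ)/(1 + sin φ) = 0.3035.
σ_v = γz + q = 113.7 × 9.0 + 131 = 1154 psf.
σ_h = K_a σ_v = 0.3035 × 1154 = 350.3 psf.

350 psf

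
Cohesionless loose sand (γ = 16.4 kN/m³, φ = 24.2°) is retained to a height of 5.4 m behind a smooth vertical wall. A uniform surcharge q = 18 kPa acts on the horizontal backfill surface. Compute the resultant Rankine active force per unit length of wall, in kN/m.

141 kN/m

K_a = tan²(45° − φ/2) = 0.4185.
Soil triangle: ½ K_a γ H² = 0.5×0.4185×16.4×5.4² = 100.1 kN/m.
Surcharge rectangle: K_a q H = 0.4185×18×5.4 = 40.68 kN/m.
Total = 100.1 + 40.68 = 140.8 kN/m.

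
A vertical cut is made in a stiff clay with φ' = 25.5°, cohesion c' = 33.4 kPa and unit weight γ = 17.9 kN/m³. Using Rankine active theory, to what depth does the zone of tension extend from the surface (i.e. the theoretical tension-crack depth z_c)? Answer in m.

5.91 m

K_a = tan²(45° − 25.5°/2) = 0.3981; √K_a = 0.6310.
The active pressure is zero where K_a γ z = 2c√K_a, so z_c = 2c/(γ√K_a) = 2×33.4/(17.9×0.6310) = 5.915 m.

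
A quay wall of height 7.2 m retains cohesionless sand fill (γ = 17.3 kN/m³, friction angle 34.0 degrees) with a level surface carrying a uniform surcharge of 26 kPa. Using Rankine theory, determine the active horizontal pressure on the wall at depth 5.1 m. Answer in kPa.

K_a = (1 − sin φ)/(1 + sin φ) = 0.2827.
σ_v = γz + q = 17.3 × 5.1 + 26 = 114.2 kPa.
σ_h = K_a σ_v = 0.2827 × 114.2 = 32.29 kPa.

32.3 kPa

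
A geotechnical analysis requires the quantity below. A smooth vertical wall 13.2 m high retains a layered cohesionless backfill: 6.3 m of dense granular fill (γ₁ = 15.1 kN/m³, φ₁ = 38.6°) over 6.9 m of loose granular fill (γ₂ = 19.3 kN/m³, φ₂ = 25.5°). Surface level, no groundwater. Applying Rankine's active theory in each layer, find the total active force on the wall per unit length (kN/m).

514 kN/m

K_a1 = tan²(45°−38.6°/2) = 0.2316; K_a2 = tan²(45°−25.5°/2) = 0.3981.
Layer 1: σ at base = K_a1 γ₁ h₁ = 22.03 kPa; P₁ = ½×22.03×6.3 = 69.41.
Layer 2: σ_v at top = γ₁h₁ = 95.13; σ_h top = K_a2×95.13 = 37.87; σ_h base = K_a2×(95.13+19.3×6.9) = 90.89.
P₂ = ½(37.87+90.89)×6.9 = 444.2. Total P_a = 69.41+444.2 = 513.6 kN/m.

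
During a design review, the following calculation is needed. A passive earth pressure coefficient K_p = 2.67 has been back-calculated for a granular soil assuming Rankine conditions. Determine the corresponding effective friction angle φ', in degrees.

K_p = (1+sin φ)/(1−sin φ) ⇒ sin φ = (K_p − 1)/(K_p + 1) = 0.4550.
φ = arcsin(0.4550) = 27.07°.

27.1°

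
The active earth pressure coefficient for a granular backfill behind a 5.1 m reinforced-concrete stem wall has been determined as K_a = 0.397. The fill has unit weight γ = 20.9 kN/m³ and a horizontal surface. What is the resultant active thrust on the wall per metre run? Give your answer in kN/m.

P = ½ K_a γ H² = 0.5 × 0.397 × 20.9 × 5.1² = 107.9 kN/m.

108 kN/m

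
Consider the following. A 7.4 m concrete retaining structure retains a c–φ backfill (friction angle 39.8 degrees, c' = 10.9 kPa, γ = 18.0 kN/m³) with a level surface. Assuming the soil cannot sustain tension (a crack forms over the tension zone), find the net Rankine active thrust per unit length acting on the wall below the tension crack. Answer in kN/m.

K_a = 0.2194; √K_a = 0.4684.
Tension-crack depth z_c = 2c/(γ√K_a) = 2×10.9/(18.0×0.4684) = 2.585 m.
σ_a at base = K_a γ H − 2c√K_a = 0.2194×18.0×7.4 − 2×10.9×0.4684 = 19.02 kPa.
P_a = ½ × 19.02 × (H − z_c) = 0.5×19.02×4.815 = 45.78 kN/m.

45.8 kN/m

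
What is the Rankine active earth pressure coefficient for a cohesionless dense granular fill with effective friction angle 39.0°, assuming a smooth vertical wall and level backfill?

K_a = tan²(45° − φ/2) = tan²(25.50°) = 0.2275.

0.228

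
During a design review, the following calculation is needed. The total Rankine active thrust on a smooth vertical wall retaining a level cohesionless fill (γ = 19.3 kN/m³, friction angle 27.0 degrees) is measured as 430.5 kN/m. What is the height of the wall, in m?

10.9 m

K_a = 0.3755. P_a = ½ K_a γ H² ⇒ H = √(2P_a/(K_a γ)).
H = √(2×430.5/(0.3755×19.3)) = 10.90 m.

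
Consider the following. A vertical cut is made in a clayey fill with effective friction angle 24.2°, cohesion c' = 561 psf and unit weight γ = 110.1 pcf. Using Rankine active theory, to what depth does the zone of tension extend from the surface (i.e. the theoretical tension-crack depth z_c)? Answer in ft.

K_a = tan²(45° − 24.2°/2) = 0.4185; √K_a = 0.6469.
The active pressure is zero where K_a γ z = 2c√K_a, so z_c = 2c/(γ√K_a) = 2×561/(110.1×0.6469) = 15.75 ft.

15.8 ft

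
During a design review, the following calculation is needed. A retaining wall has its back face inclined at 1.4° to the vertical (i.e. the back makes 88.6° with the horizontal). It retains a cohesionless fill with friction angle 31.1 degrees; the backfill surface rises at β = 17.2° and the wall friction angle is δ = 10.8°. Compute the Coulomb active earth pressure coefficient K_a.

K_a = sin²(α+φ) / [sin²α · sin(α−δ) · (1 + √{sin(φ+δ)sin(φ−β) / (sin(α−δ)sin(α+β))})²].
With α = 88.6°, φ = 31.1°, δ = 10.8°, β = 17.2°: K_a = 0.3869.

0.387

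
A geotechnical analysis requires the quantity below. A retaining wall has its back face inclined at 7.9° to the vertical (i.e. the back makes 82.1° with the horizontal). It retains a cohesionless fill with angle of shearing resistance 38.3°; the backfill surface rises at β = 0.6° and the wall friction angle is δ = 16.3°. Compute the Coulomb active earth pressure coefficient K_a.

0.274

K_a = sin²(α+φ) / [sin²α · sin(α−δ) · (1 + √{sin(φ+δ)sin(φ−β) / (sin(α−δ)sin(α+β))})²].
With α = 82.1°, φ = 38.3°, δ = 16.3°, β = 0.6°: K_a = 0.2739.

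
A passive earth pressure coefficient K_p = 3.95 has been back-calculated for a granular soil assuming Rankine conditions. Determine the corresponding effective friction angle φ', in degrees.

36.6°

K_p = (1+sin φ)/(1−sin φ) ⇒ sin φ = (K_p − 1)/(K_p + 1) = 0.5960.
φ = arcsin(0.5960) = 36.58°.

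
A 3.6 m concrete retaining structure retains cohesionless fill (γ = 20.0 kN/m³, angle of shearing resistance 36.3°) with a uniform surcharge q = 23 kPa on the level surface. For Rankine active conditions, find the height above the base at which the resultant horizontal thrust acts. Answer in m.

K_a = 0.2563.
Triangular part P₁ = ½K_aγH² = 33.21 at H/3 = 1.200 m; rectangular part P₂ = K_a q H = 21.22 at H/2 = 1.800 m.
ȳ = (P₁·1.200 + P₂·1.800)/(P₁+P₂) = 1.434 m.

1.43 m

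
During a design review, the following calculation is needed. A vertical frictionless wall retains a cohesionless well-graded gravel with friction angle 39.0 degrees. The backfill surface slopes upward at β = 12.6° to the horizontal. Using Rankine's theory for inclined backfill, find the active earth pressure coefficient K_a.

0.240

K_a = cos β · (cos β − √(cos²β − cos²φ)) / (cos β + √(cos²β − cos²φ)).
cos β = 0.9759, cos φ = 0.7771, √(cos²β − cos²φ) = 0.5903.
K_a = 0.9759 × (0.9759 − 0.5903)/(0.9759 + 0.5903) = 0.2403.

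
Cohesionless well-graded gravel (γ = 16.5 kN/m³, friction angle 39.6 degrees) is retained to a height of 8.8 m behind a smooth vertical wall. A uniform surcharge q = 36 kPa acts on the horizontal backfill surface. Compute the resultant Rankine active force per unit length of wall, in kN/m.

K_a = tan²(45° − φ/2) = 0.2214.
Soil triangle: ½ K_a γ H² = 0.5×0.2214×16.5×8.8² = 141.5 kN/m.
Surcharge rectangle: K_a q H = 0.2214×36×8.8 = 70.15 kN/m.
Total = 141.5 + 70.15 = 211.6 kN/m.

212 kN/m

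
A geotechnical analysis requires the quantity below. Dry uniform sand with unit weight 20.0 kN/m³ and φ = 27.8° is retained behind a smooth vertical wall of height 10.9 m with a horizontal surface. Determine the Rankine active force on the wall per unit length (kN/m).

432 kN/m

K_a = tan²(45° − φ/2) = 0.3639.
P_a = ½ K_a γ H² = 0.5 × 0.3639 × 20.0 × 10.9² = 432.3 kN/m.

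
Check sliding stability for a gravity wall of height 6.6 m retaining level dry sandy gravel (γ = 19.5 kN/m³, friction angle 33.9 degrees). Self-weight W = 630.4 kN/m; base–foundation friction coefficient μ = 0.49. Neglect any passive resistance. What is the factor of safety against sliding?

2.56

K_a = tan²(45° − 33.9°/2) = 0.2839.
P_a = ½K_aγH² = 0.5×0.2839×19.5×6.6² = 120.6 kN/m, acting at H/3 = 2.200 m above the base.
FS_sliding = μW / P_a = 0.49×630.4 / 120.6 = 2.562.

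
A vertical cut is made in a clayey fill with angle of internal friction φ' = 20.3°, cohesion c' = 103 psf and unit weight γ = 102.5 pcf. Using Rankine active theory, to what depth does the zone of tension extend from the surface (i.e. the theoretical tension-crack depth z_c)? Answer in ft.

2.89 ft

K_a = tan²(45° − 20.3°/2) = 0.4849; √K_a = 0.6963.
The active pressure is zero where K_a γ z = 2c√K_a, so z_c = 2c/(γ√K_a) = 2×103/(102.5×0.6963) = 2.886 ft.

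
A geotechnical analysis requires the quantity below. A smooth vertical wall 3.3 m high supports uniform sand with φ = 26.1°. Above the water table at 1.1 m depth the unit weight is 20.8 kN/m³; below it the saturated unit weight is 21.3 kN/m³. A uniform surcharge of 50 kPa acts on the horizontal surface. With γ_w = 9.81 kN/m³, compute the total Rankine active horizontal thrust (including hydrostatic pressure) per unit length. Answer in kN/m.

K_a = tan²(45° − φ/2) = 0.3889.
γ' = 21.3 − 9.81 = 11.49 kN/m³. h₂ = H − d_w = 2.2 m.
σ'_h: at surface K_a·q = 19.45; at WT K_a(q+γd_w) = 28.35; at base K_a(q+γd_w+γ'h₂) = 38.18 kPa.
P₁ = ½(19.45+28.35)×1.1 = 26.29; P₂ = ½(28.35+38.18)×2.2 = 73.18; P_w = ½γ_w h₂² = 23.74.
Total = 26.29+73.18+23.74 = 123.2 kN/m.

123 kN/m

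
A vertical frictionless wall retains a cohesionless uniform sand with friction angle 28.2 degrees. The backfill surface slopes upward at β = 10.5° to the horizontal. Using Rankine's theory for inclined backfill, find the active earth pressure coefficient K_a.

0.379

K_a = cos β · (cos β − √(cos²β − cos²φ)) / (cos β + √(cos²β − cos²φ)).
cos β = 0.9833, cos φ = 0.8813, √(cos²β − cos²φ) = 0.4360.
K_a = 0.9833 × (0.9833 − 0.4360)/(0.9833 + 0.4360) = 0.3791.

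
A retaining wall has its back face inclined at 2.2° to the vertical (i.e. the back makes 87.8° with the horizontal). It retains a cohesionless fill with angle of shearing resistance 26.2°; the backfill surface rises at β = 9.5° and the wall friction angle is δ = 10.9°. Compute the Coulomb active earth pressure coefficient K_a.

0.423

K_a = sin²(α+φ) / [sin²α · sin(α−δ) · (1 + √{sin(φ+δ)sin(φ−β) / (sin(α−δ)sin(α+β))})²].
With α = 87.8°, φ = 26.2°, δ = 10.9°, β = 9.5°: K_a = 0.4234.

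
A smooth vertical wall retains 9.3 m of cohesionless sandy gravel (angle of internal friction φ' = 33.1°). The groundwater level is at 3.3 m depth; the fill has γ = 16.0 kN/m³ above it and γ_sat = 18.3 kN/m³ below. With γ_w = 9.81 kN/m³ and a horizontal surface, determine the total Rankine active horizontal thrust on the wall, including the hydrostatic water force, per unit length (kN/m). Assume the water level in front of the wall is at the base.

K_a = tan²(45° − φ/2) = 0.2936.
γ' = 18.3 − 9.81 = 8.490 kN/m³. Depth below WT = 6.0 m.
σ'_h at WT = K_a γ d_w = 15.50 kPa; at base = 15.50 + K_a γ' × 6.0 = 30.46 kPa.
P₁ (0–3.3 m) = ½×15.50×3.3 = 25.58. P₂ (3.3–9.3 m) = ½(15.50+30.46)×6.0 = 137.9.
P_w = ½ γ_w h₂² = 0.5×9.81×6.0² = 176.6. Total = 25.58+137.9+176.6 = 340.0 kN/m.

340 kN/m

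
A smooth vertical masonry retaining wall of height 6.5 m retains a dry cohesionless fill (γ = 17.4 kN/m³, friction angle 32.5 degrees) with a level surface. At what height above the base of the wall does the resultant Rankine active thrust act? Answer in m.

2.17 m

K_a = 0.3010.
The pressure distribution is triangular, so the resultant acts at H/3 above the base = 6.5/3 = 2.167 m.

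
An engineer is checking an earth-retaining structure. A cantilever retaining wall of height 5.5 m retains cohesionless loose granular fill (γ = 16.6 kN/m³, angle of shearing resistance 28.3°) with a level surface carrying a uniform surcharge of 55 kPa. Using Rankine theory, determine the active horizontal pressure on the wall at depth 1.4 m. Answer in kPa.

27.9 kPa

K_a = (1 − sin φ)/(1 + sin φ) = 0.3568.
σ_v = γz + q = 16.6 × 1.4 + 55 = 78.24 kPa.
σ_h = K_a σ_v = 0.3568 × 78.24 = 27.91 kPa.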